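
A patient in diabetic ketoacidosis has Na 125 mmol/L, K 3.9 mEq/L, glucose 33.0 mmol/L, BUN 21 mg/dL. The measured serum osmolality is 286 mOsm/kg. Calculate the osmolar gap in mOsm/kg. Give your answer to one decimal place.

Calculated osmolality = 2·Na + glucose + BUN/2.8
= 2·125 + 33 + 21/2.8
= 250 + 33 + 7.50
= 290.5 mOsm/kg ≈ 290.5 mOsm/kg
Osmolar gap = measured − calculated = 286 − 290.5 = -4.5 mOsm/kg

-4.5 mOsm/kg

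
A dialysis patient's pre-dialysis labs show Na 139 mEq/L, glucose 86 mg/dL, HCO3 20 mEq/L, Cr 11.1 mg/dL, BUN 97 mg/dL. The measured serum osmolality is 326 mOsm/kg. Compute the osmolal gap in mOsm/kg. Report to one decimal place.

Calculated osmolality = 2·Na + glucose/18 + BUN/2.8
= 2·139 + 86/18 + 97/2.8
= 278 + 4.78 + 34.64
= 317.42 mOsm/kg ≈ 317.4 mOsm/kg
Osmolar gap = measured − calculated = 326 − 317.4 = 8.6 mOsm/kg

8.6 mOsm/kg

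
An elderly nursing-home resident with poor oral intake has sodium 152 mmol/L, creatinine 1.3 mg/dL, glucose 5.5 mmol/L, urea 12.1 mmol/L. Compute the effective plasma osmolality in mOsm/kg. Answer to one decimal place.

Effective osmolality excludes urea (freely permeant across cell membranes):
2·Na + glucose
= 2·152 + 5.5
= 304 + 5.5
= 309.5 mOsm/kg

309.5 mOsm/kg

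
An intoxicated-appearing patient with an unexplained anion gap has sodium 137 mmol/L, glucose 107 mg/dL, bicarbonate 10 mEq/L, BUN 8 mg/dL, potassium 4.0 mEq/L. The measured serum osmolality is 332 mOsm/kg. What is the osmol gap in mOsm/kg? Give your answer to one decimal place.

Calculated osmolality = 2·Na + glucose/18 + BUN/2.8
= 2·137 + 107/18 + 8/2.8
= 274 + 5.94 + 2.86
= 282.8 mOsm/kg ≈ 282.8 mOsm/kg
Osmolar gap = measured − calculated = 332 − 282.8 = 49.2 mOsm/kg

49.2 mOsm/kg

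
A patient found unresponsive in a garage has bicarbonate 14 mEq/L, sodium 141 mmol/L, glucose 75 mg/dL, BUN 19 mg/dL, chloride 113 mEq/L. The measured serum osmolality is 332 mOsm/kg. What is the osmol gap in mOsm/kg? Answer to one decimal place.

Calculated osmolality = 2·Na + glucose/18 + BUN/2.8
= 2·141 + 75/18 + 19/2.8
= 282 + 4.17 + 6.79
= 292.96 mOsm/kg ≈ 293.0 mOsm/kg
Osmolar gap = measured − calculated = 332 − 293.0 = 39.0 mOsm/kg

39.0 mOsm/kg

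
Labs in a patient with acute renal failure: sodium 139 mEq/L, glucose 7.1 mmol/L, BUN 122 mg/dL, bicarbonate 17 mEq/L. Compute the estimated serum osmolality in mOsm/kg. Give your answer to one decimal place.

328.7 mOsm/kg

Calculated osmolality = 2·Na + glucose + BUN/2.8
= 2·139 + 7.1 + 122/2.8
= 278 + 7.10 + 43.57
= 328.67 mOsm/kg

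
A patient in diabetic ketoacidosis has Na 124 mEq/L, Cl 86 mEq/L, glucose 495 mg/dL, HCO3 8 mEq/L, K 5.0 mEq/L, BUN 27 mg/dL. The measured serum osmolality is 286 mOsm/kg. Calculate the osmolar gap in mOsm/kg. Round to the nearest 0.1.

0.9 mOsm/kg

Calculated osmolality = 2·Na + glucose/18 + BUN/2.8
= 2·124 + 495/18 + 27/2.8
= 248 + 27.50 + 9.64
= 285.14 mOsm/kg ≈ 285.1 mOsm/kg
Osmolar gap = measured − calculated = 286 − 285.1 = 0.9 mOsm/kg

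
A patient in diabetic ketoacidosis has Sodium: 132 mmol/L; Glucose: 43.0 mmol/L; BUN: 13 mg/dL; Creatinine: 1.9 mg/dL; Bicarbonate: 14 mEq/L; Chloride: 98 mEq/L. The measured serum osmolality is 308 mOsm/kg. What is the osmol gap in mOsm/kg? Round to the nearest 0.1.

-3.6 mOsm/kg

Calculated osmolality = 2·Na + glucose + BUN/2.8
= 2·132 + 43 + 13/2.8
= 264 + 43 + 4.64
= 311.64 mOsm/kg ≈ 311.6 mOsm/kg
Osmolar gap = measured − calculated = 308 − 311.6 = -3.6 mOsm/kg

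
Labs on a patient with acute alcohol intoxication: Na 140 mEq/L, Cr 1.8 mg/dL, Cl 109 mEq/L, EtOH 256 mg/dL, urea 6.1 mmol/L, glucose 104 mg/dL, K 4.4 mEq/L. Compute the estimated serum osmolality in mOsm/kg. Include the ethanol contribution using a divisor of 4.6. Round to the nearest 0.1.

347.5 mOsm/kg

Calculated osmolality = 2·Na + glucose/18 + urea + ethanol/4.6
= 2·140 + 104/18 + 6.1 + 256/4.6
= 280 + 5.78 + 6.10 + 55.65
= 347.53 mOsm/kg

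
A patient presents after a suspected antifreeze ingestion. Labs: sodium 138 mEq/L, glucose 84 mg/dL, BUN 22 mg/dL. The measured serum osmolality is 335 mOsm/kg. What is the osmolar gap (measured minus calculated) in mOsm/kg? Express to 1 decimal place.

46.5 mOsm/kg

Calculated osmolality = 2·Na + glucose/18 + BUN/2.8
= 2·138 + 84/18 + 22/2.8
= 276 + 4.67 + 7.86
= 288.53 mOsm/kg ≈ 288.5 mOsm/kg
Osmolar gap = measured − calculated = 335 − 288.5 = 46.5 mOsm/kg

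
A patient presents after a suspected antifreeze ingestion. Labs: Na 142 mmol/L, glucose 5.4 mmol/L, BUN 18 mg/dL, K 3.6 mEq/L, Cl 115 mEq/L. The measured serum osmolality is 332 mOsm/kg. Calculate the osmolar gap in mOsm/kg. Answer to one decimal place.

Calculated osmolality = 2·Na + glucose + BUN/2.8
= 2·142 + 5.4 + 18/2.8
= 284 + 5.40 + 6.43
= 295.83 mOsm/kg ≈ 295.8 mOsm/kg
Osmolar gap = measured − calculated = 332 − 295.8 = 36.2 mOsm/kg

36.2 mOsm/kg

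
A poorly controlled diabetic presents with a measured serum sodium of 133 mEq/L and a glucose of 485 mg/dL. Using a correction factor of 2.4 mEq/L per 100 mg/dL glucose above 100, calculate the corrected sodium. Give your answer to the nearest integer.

142 mEq/L

Corrected Na = measured Na + 2.4 · (glucose − 100)/100
= 133 + 2.4 · (485 − 100)/100
= 133 + 9.2
= 142.2 mEq/L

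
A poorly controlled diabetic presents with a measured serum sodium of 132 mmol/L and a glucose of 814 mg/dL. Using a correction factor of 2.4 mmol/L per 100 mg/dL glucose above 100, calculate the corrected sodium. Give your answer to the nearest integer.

149 mmol/L

Corrected Na = measured Na + 2.4 · (glucose − 100)/100
= 132 + 2.4 · (814 − 100)/100
= 132 + 17.1
= 149.1 mmol/L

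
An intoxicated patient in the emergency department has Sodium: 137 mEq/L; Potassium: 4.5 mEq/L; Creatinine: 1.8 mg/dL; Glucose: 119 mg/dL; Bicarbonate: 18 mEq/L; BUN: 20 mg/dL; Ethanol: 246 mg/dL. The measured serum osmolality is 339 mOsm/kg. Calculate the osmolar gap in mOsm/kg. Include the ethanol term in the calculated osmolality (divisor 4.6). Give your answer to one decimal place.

Calculated osmolality = 2·Na + glucose/18 + BUN/2.8 + ethanol/4.6
= 2·137 + 119/18 + 20/2.8 + 246/4.6
= 274 + 6.61 + 7.14 + 53.48
= 341.23 mOsm/kg ≈ 341.2 mOsm/kg
Osmolar gap = measured − calculated = 339 − 341.2 = -2.2 mOsm/kg

-2.2 mOsm/kg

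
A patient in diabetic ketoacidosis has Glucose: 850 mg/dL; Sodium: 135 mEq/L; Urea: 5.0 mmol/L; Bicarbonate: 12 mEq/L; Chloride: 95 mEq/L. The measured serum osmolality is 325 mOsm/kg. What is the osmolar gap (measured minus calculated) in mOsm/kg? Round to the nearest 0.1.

Calculated osmolality = 2·Na + glucose/18 + urea
= 2·135 + 850/18 + 5
= 270 + 47.22 + 5
= 322.22 mOsm/kg ≈ 322.2 mOsm/kg
Osmolar gap = measured − calculated = 325 − 322.2 = 2.8 mOsm/kg

2.8 mOsm/kg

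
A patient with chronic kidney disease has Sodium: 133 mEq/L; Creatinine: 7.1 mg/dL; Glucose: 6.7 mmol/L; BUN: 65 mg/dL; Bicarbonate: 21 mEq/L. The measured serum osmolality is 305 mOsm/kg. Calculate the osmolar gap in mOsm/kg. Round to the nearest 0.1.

9.1 mOsm/kg

Calculated osmolality = 2·Na + glucose + BUN/2.8
= 2·133 + 6.7 + 65/2.8
= 266 + 6.70 + 23.21
= 295.91 mOsm/kg ≈ 295.9 mOsm/kg
Osmolar gap = measured − calculated = 305 − 295.9 = 9.1 mOsm/kg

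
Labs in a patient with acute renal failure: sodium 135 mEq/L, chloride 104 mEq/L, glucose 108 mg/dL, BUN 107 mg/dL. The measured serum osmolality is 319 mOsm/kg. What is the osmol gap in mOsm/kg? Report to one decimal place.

Calculated osmolality = 2·Na + glucose/18 + BUN/2.8
= 2·135 + 108/18 + 107/2.8
= 270 + 6 + 38.21
= 314.21 mOsm/kg ≈ 314.2 mOsm/kg
Osmolar gap = measured − calculated = 319 − 314.2 = 4.8 mOsm/kg

4.8 mOsm/kg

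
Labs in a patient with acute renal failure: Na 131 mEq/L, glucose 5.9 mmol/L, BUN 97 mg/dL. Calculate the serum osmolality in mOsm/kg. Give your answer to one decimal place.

302.5 mOsm/kg

Calculated osmolality = 2·Na + glucose + BUN/2.8
= 2·131 + 5.9 + 97/2.8
= 262 + 5.90 + 34.64
= 302.54 mOsm/kg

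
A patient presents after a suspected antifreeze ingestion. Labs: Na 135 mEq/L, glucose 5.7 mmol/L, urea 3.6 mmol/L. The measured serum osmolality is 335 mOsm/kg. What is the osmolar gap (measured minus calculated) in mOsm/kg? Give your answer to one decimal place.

55.7 mOsm/kg

Calculated osmolality = 2·Na + glucose + urea
= 2·135 + 5.7 + 3.6
= 270 + 5.70 + 3.60
= 279.3 mOsm/kg ≈ 279.3 mOsm/kg
Osmolar gap = measured − calculated = 335 − 279.3 = 55.7 mOsm/kg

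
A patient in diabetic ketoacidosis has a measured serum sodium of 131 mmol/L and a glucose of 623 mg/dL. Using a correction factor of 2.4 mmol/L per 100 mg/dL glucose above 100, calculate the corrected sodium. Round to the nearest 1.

144 mmol/L

Corrected Na = measured Na + 2.4 · (glucose − 100)/100
= 131 + 2.4 · (623 − 100)/100
= 131 + 12.6
= 143.6 mmol/L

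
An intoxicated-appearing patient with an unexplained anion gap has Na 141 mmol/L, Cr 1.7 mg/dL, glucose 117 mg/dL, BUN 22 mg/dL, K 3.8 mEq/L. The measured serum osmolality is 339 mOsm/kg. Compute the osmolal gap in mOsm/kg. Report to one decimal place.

Calculated osmolality = 2·Na + glucose/18 + BUN/2.8
= 2·141 + 117/18 + 22/2.8
= 282 + 6.50 + 7.86
= 296.36 mOsm/kg ≈ 296.4 mOsm/kg
Osmolar gap = measured − calculated = 339 − 296.4 = 42.6 mOsm/kg

42.6 mOsm/kg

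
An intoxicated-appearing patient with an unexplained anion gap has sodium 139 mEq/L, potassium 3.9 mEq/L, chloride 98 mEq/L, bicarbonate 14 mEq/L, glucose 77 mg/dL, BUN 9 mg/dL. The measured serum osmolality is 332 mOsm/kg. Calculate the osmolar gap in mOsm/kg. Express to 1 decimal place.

Calculated osmolality = 2·Na + glucose/18 + BUN/2.8
= 2·139 + 77/18 + 9/2.8
= 278 + 4.28 + 3.21
= 285.49 mOsm/kg ≈ 285.5 mOsm/kg
Osmolar gap = measured − calculated = 332 − 285.5 = 46.5 mOsm/kg

46.5 mOsm/kg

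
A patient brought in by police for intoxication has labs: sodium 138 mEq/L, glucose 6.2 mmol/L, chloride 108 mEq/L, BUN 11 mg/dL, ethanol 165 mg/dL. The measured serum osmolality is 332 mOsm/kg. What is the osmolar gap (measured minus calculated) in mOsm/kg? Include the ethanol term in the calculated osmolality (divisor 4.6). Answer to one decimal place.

Calculated osmolality = 2·Na + glucose + BUN/2.8 + ethanol/4.6
= 2·138 + 6.2 + 11/2.8 + 165/4.6
= 276 + 6.20 + 3.93 + 35.87
= 322 mOsm/kg ≈ 322.0 mOsm/kg
Osmolar gap = measured − calculated = 332 − 322.0 = 10.0 mOsm/kg

10.0 mOsm/kg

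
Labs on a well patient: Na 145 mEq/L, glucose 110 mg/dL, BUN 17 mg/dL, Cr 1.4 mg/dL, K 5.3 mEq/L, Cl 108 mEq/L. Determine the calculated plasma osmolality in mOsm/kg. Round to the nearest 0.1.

302.2 mOsm/kg

Calculated osmolality = 2·Na + glucose/18 + BUN/2.8
= 2·145 + 110/18 + 17/2.8
= 290 + 6.11 + 6.07
= 302.18 mOsm/kg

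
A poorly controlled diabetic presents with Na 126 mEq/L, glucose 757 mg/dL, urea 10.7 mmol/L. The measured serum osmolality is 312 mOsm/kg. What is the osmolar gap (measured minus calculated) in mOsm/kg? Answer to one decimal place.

Calculated osmolality = 2·Na + glucose/18 + urea
= 2·126 + 757/18 + 10.7
= 252 + 42.06 + 10.70
= 304.76 mOsm/kg ≈ 304.8 mOsm/kg
Osmolar gap = measured − calculated = 312 − 304.8 = 7.2 mOsm/kg

7.2 mOsm/kg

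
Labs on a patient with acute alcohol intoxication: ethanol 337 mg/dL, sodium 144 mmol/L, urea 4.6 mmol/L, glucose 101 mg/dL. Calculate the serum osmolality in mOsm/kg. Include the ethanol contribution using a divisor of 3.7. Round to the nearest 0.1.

389.3 mOsm/kg

Calculated osmolality = 2·Na + glucose/18 + urea + ethanol/3.7
= 2·144 + 101/18 + 4.6 + 337/3.7
= 288 + 5.61 + 4.60 + 91.08
= 389.29 mOsm/kg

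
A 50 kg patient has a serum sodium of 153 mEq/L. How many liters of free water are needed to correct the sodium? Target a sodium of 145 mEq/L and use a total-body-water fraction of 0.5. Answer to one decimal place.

TBW = 0.5 · 50 = 25 L
Free water deficit = TBW · (Na/145 − 1)
= 25 · (153/145 − 1)
= 25 · 0.0552
= 1.38 L

1.4 L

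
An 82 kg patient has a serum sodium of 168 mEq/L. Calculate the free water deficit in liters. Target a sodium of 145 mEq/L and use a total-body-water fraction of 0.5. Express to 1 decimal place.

6.5 L

TBW = 0.5 · 82 = 41 L
Free water deficit = TBW · (Na/145 − 1)
= 41 · (168/145 − 1)
= 41 · 0.1586
= 6.5 L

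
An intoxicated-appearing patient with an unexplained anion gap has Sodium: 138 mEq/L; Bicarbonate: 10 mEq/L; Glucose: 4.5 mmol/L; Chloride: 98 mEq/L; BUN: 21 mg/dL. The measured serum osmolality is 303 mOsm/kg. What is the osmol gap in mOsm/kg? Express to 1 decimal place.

Calculated osmolality = 2·Na + glucose + BUN/2.8
= 2·138 + 4.5 + 21/2.8
= 276 + 4.50 + 7.50
= 288 mOsm/kg ≈ 288.0 mOsm/kg
Osmolar gap = measured − calculated = 303 − 288.0 = 15.0 mOsm/kg

15.0 mOsm/kg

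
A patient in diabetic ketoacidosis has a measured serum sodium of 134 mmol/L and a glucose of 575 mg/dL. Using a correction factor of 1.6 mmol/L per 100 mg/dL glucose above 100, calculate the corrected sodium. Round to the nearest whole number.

142 mmol/L

Corrected Na = measured Na + 1.6 · (glucose − 100)/100
= 134 + 1.6 · (575 − 100)/100
= 134 + 7.6
= 141.6 mmol/L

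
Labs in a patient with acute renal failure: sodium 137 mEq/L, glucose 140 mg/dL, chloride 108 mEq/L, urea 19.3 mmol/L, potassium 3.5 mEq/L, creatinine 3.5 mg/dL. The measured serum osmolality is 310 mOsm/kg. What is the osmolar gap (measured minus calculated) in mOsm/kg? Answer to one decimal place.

Calculated osmolality = 2·Na + glucose/18 + urea
= 2·137 + 140/18 + 19.3
= 274 + 7.78 + 19.30
= 301.08 mOsm/kg ≈ 301.1 mOsm/kg
Osmolar gap = measured − calculated = 310 − 301.1 = 8.9 mOsm/kg

8.9 mOsm/kg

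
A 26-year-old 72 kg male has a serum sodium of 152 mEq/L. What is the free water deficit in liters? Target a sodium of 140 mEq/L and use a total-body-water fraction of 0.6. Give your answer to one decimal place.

TBW = 0.6 · 72 = 43.2 L
Free water deficit = TBW · (Na/140 − 1)
= 43.2 · (152/140 − 1)
= 43.2 · 0.0857
= 3.7 L

3.7 L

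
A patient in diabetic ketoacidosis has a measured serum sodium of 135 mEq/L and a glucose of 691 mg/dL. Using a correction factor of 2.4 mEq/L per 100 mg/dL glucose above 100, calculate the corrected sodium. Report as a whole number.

149 mEq/L

Corrected Na = measured Na + 2.4 · (glucose − 100)/100
= 135 + 2.4 · (691 − 100)/100
= 135 + 14.2
= 149.2 mEq/L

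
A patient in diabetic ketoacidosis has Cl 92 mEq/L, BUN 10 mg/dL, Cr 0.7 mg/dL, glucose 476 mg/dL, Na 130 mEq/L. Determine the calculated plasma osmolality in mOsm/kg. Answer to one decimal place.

Calculated osmolality = 2·Na + glucose/18 + BUN/2.8
= 2·130 + 476/18 + 10/2.8
= 260 + 26.44 + 3.57
= 290.01 mOsm/kg

290.0 mOsm/kg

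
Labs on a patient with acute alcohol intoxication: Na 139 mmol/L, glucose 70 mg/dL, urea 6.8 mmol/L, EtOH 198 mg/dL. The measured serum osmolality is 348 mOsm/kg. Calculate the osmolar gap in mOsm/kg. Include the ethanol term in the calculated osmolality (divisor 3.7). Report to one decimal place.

Calculated osmolality = 2·Na + glucose/18 + urea + ethanol/3.7
= 2·139 + 70/18 + 6.8 + 198/3.7
= 278 + 3.89 + 6.80 + 53.51
= 342.2 mOsm/kg ≈ 342.2 mOsm/kg
Osmolar gap = measured − calculated = 348 − 342.2 = 5.8 mOsm/kg

5.8 mOsm/kg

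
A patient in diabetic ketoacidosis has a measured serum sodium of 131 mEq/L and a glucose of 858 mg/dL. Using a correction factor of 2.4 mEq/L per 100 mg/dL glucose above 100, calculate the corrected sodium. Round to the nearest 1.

149 mEq/L

Corrected Na = measured Na + 2.4 · (glucose − 100)/100
= 131 + 2.4 · (858 − 100)/100
= 131 + 18.2
= 149.2 mEq/L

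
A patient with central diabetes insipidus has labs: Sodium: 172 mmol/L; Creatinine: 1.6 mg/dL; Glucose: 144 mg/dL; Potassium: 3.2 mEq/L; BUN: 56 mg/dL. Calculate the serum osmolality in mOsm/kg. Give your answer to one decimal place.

372.0 mOsm/kg

Calculated osmolality = 2·Na + glucose/18 + BUN/2.8
= 2·172 + 144/18 + 56/2.8
= 344 + 8 + 20
= 372 mOsm/kg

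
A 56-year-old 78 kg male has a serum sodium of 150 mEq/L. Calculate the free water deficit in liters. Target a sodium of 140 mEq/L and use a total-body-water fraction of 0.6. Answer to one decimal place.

3.3 L

TBW = 0.6 · 78 = 46.8 L
Free water deficit = TBW · (Na/140 − 1)
= 46.8 · (150/140 − 1)
= 46.8 · 0.0714
= 3.34 L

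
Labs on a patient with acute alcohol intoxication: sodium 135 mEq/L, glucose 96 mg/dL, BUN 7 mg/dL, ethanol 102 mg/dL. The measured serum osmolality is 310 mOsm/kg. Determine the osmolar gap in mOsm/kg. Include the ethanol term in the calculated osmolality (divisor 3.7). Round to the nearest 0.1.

4.6 mOsm/kg

Calculated osmolality = 2·Na + glucose/18 + BUN/2.8 + ethanol/3.7
= 2·135 + 96/18 + 7/2.8 + 102/3.7
= 270 + 5.33 + 2.50 + 27.57
= 305.4 mOsm/kg ≈ 305.4 mOsm/kg
Osmolar gap = measured − calculated = 310 − 305.4 = 4.6 mOsm/kg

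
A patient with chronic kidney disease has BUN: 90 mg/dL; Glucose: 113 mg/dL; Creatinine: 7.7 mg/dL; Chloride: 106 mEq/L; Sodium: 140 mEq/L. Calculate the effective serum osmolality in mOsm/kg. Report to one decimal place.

Effective osmolality excludes urea (freely permeant across cell membranes):
2·Na + glucose/18
= 2·140 + 113/18
= 280 + 6.28
= 286.28 mOsm/kg

286.3 mOsm/kg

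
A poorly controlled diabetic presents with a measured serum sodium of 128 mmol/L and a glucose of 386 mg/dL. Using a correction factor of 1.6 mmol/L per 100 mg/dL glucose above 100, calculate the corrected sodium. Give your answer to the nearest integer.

Corrected Na = measured Na + 1.6 · (glucose − 100)/100
= 128 + 1.6 · (386 − 100)/100
= 128 + 4.6
= 132.6 mmol/L

133 mmol/L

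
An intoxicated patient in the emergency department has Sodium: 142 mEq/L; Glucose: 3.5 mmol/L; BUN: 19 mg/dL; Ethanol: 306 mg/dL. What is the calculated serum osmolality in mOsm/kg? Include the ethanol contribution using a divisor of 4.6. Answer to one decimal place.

360.8 mOsm/kg

Calculated osmolality = 2·Na + glucose + BUN/2.8 + ethanol/4.6
= 2·142 + 3.5 + 19/2.8 + 306/4.6
= 284 + 3.50 + 6.79 + 66.52
= 360.81 mOsm/kg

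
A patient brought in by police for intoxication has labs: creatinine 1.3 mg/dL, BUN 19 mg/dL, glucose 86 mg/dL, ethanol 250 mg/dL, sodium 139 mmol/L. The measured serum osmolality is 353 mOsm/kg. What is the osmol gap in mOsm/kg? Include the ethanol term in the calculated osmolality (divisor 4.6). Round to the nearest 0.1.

Calculated osmolality = 2·Na + glucose/18 + BUN/2.8 + ethanol/4.6
= 2·139 + 86/18 + 19/2.8 + 250/4.6
= 278 + 4.78 + 6.79 + 54.35
= 343.92 mOsm/kg ≈ 343.9 mOsm/kg
Osmolar gap = measured − calculated = 353 − 343.9 = 9.1 mOsm/kg

9.1 mOsm/kg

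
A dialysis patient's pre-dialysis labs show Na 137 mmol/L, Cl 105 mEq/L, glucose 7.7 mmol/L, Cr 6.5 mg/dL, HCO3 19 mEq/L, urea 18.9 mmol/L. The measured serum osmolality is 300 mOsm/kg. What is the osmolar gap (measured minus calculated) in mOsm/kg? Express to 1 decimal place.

-0.6 mOsm/kg

Calculated osmolality = 2·Na + glucose + urea
= 2·137 + 7.7 + 18.9
= 274 + 7.70 + 18.90
= 300.6 mOsm/kg ≈ 300.6 mOsm/kg
Osmolar gap = measured − calculated = 300 − 300.6 = -0.6 mOsm/kg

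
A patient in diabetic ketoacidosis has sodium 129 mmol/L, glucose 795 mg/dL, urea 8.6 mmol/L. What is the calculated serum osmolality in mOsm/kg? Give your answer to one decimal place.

310.8 mOsm/kg

Calculated osmolality = 2·Na + glucose/18 + urea
= 2·129 + 795/18 + 8.6
= 258 + 44.17 + 8.60
= 310.77 mOsm/kg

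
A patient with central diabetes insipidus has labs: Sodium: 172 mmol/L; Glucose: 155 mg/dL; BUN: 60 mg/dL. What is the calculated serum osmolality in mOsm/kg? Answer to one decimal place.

Calculated osmolality = 2·Na + glucose/18 + BUN/2.8
= 2·172 + 155/18 + 60/2.8
= 344 + 8.61 + 21.43
= 374.04 mOsm/kg

374.0 mOsm/kg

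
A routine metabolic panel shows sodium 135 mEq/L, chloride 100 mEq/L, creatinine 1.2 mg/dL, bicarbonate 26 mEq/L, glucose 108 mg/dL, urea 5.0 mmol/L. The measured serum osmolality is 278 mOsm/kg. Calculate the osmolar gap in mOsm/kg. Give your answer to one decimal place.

-3.0 mOsm/kg

Calculated osmolality = 2·Na + glucose/18 + urea
= 2·135 + 108/18 + 5
= 270 + 6 + 5
= 281 mOsm/kg ≈ 281.0 mOsm/kg
Osmolar gap = measured − calculated = 278 − 281.0 = -3.0 mOsm/kg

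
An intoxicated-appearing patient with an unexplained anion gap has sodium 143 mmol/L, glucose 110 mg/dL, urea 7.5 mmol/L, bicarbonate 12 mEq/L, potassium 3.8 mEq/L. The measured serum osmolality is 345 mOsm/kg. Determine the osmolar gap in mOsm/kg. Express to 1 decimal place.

45.4 mOsm/kg

Calculated osmolality = 2·Na + glucose/18 + urea
= 2·143 + 110/18 + 7.5
= 286 + 6.11 + 7.50
= 299.61 mOsm/kg ≈ 299.6 mOsm/kg
Osmolar gap = measured − calculated = 345 − 299.6 = 45.4 mOsm/kg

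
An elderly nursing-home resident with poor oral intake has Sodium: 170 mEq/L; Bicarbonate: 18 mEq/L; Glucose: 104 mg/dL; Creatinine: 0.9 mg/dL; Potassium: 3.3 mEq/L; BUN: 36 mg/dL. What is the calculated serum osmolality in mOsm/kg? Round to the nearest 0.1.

Calculated osmolality = 2·Na + glucose/18 + BUN/2.8
= 2·170 + 104/18 + 36/2.8
= 340 + 5.78 + 12.86
= 358.64 mOsm/kg

358.6 mOsm/kg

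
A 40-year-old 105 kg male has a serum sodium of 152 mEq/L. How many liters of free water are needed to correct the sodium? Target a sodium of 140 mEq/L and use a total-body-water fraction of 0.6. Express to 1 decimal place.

TBW = 0.6 · 105 = 63 L
Free water deficit = TBW · (Na/140 − 1)
= 63 · (152/140 − 1)
= 63 · 0.0857
= 5.4 L

5.4 L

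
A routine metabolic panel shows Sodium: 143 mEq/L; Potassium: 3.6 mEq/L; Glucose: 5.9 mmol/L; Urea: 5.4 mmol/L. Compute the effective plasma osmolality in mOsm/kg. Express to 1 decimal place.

291.9 mOsm/kg

Effective osmolality excludes urea (freely permeant across cell membranes):
2·Na + glucose
= 2·143 + 5.9
= 286 + 5.9
= 291.9 mOsm/kg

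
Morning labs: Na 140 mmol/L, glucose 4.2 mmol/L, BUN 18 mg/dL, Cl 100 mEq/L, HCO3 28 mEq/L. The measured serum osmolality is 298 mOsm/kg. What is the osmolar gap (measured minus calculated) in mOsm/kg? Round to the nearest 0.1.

Calculated osmolality = 2·Na + glucose + BUN/2.8
= 2·140 + 4.2 + 18/2.8
= 280 + 4.20 + 6.43
= 290.63 mOsm/kg ≈ 290.6 mOsm/kg
Osmolar gap = measured − calculated = 298 − 290.6 = 7.4 mOsm/kg

7.4 mOsm/kg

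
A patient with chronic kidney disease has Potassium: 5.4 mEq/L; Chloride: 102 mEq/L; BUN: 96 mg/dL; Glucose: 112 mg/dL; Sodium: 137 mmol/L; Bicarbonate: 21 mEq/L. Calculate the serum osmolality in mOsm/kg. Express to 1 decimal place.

Calculated osmolality = 2·Na + glucose/18 + BUN/2.8
= 2·137 + 112/18 + 96/2.8
= 274 + 6.22 + 34.29
= 314.51 mOsm/kg

314.5 mOsm/kg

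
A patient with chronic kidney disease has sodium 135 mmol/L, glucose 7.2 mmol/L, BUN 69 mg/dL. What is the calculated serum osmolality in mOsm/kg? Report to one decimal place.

301.8 mOsm/kg

Calculated osmolality = 2·Na + glucose + BUN/2.8
= 2·135 + 7.2 + 69/2.8
= 270 + 7.20 + 24.64
= 301.84 mOsm/kg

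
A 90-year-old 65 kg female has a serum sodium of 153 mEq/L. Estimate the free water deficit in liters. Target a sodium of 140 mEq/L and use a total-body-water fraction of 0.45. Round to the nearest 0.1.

2.7 L

TBW = 0.45 · 65 = 29.25 L
Free water deficit = TBW · (Na/140 − 1)
= 29.25 · (153/140 − 1)
= 29.25 · 0.0929
= 2.72 L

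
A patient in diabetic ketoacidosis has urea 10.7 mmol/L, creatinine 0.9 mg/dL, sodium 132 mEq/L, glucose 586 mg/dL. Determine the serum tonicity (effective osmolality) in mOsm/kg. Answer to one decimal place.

296.6 mOsm/kg

Effective osmolality excludes urea (freely permeant across cell membranes):
2·Na + glucose/18
= 2·132 + 586/18
= 264 + 32.56
= 296.56 mOsm/kg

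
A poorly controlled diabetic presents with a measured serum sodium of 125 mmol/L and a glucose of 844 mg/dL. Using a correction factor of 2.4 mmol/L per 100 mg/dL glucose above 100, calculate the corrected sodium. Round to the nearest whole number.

Corrected Na = measured Na + 2.4 · (glucose − 100)/100
= 125 + 2.4 · (844 − 100)/100
= 125 + 17.9
= 142.9 mmol/L

143 mmol/L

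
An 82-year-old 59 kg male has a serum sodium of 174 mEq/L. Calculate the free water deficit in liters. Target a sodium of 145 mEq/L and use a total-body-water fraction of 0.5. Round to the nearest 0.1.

5.9 L

TBW = 0.5 · 59 = 29.5 L
Free water deficit = TBW · (Na/145 − 1)
= 29.5 · (174/145 − 1)
= 29.5 · 0.2
= 5.9 L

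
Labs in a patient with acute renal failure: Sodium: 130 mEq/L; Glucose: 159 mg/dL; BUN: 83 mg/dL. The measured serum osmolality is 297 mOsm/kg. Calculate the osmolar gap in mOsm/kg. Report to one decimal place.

Calculated osmolality = 2·Na + glucose/18 + BUN/2.8
= 2·130 + 159/18 + 83/2.8
= 260 + 8.83 + 29.64
= 298.47 mOsm/kg ≈ 298.5 mOsm/kg
Osmolar gap = measured − calculated = 297 − 298.5 = -1.5 mOsm/kg

-1.5 mOsm/kg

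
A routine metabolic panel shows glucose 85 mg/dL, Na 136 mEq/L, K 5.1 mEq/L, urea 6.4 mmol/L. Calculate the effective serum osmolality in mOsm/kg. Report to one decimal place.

276.7 mOsm/kg

Effective osmolality excludes urea (freely permeant across cell membranes):
2·Na + glucose/18
= 2·136 + 85/18
= 272 + 4.72
= 276.72 mOsm/kg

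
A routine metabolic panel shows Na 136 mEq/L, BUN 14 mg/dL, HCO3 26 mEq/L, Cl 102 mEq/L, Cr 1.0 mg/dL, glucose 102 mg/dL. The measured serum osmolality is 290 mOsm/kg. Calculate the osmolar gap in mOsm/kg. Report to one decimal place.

7.3 mOsm/kg

Calculated osmolality = 2·Na + glucose/18 + BUN/2.8
= 2·136 + 102/18 + 14/2.8
= 272 + 5.67 + 5
= 282.67 mOsm/kg ≈ 282.7 mOsm/kg
Osmolar gap = measured − calculated = 290 − 282.7 = 7.3 mOsm/kg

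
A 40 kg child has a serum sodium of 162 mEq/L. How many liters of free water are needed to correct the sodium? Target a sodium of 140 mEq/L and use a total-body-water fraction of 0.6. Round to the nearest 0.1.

TBW = 0.6 · 40 = 24 L
Free water deficit = TBW · (Na/140 − 1)
= 24 · (162/140 − 1)
= 24 · 0.1571
= 3.77 L

3.8 L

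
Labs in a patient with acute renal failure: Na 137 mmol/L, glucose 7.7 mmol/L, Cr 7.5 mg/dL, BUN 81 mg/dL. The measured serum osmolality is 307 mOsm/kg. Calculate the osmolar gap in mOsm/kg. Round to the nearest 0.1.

Calculated osmolality = 2·Na + glucose + BUN/2.8
= 2·137 + 7.7 + 81/2.8
= 274 + 7.70 + 28.93
= 310.63 mOsm/kg ≈ 310.6 mOsm/kg
Osmolar gap = measured − calculated = 307 − 310.6 = -3.6 mOsm/kg

-3.6 mOsm/kg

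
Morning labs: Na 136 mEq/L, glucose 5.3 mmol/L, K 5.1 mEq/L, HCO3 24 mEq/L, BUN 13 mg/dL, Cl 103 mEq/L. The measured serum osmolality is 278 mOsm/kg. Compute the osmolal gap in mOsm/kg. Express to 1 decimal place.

Calculated osmolality = 2·Na + glucose + BUN/2.8
= 2·136 + 5.3 + 13/2.8
= 272 + 5.30 + 4.64
= 281.94 mOsm/kg ≈ 281.9 mOsm/kg
Osmolar gap = measured − calculated = 278 − 281.9 = -3.9 mOsm/kg

-3.9 mOsm/kg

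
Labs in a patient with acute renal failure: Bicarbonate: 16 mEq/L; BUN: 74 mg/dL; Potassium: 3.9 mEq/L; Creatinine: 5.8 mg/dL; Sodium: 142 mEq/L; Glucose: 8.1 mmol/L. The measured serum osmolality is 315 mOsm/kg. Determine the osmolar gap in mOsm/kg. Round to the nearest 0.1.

Calculated osmolality = 2·Na + glucose + BUN/2.8
= 2·142 + 8.1 + 74/2.8
= 284 + 8.10 + 26.43
= 318.53 mOsm/kg ≈ 318.5 mOsm/kg
Osmolar gap = measured − calculated = 315 − 318.5 = -3.5 mOsm/kg

-3.5 mOsm/kg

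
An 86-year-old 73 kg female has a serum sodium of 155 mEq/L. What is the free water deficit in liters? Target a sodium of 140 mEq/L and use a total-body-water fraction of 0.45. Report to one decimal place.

3.5 L

TBW = 0.45 · 73 = 32.85 L
Free water deficit = TBW · (Na/140 − 1)
= 32.85 · (155/140 − 1)
= 32.85 · 0.1071
= 3.52 L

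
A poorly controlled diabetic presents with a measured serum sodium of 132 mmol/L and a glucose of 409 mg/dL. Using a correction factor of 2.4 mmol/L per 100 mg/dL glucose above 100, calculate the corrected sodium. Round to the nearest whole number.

139 mmol/L

Corrected Na = measured Na + 2.4 · (glucose − 100)/100
= 132 + 2.4 · (409 − 100)/100
= 132 + 7.4
= 139.4 mmol/L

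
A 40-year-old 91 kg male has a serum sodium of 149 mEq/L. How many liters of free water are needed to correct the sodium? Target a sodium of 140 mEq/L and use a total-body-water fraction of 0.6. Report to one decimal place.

TBW = 0.6 · 91 = 54.6 L
Free water deficit = TBW · (Na/140 − 1)
= 54.6 · (149/140 − 1)
= 54.6 · 0.0643
= 3.51 L

3.5 L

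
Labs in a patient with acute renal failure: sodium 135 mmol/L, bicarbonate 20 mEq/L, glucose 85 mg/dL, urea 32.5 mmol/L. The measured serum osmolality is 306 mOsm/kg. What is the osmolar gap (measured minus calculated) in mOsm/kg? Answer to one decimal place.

-1.2 mOsm/kg

Calculated osmolality = 2·Na + glucose/18 + urea
= 2·135 + 85/18 + 32.5
= 270 + 4.72 + 32.50
= 307.22 mOsm/kg ≈ 307.2 mOsm/kg
Osmolar gap = measured − calculated = 306 − 307.2 = -1.2 mOsm/kg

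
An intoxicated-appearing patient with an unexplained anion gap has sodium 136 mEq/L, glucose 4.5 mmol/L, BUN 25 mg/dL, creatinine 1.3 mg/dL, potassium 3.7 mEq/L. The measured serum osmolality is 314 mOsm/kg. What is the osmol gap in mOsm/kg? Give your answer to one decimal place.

Calculated osmolality = 2·Na + glucose + BUN/2.8
= 2·136 + 4.5 + 25/2.8
= 272 + 4.50 + 8.93
= 285.43 mOsm/kg ≈ 285.4 mOsm/kg
Osmolar gap = measured − calculated = 314 − 285.4 = 28.6 mOsm/kg

28.6 mOsm/kg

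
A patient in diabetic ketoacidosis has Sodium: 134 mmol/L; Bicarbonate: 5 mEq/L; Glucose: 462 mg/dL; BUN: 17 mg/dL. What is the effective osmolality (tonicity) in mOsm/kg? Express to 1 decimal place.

293.7 mOsm/kg

Effective osmolality excludes urea (freely permeant across cell membranes):
2·Na + glucose/18
= 2·134 + 462/18
= 268 + 25.67
= 293.67 mOsm/kg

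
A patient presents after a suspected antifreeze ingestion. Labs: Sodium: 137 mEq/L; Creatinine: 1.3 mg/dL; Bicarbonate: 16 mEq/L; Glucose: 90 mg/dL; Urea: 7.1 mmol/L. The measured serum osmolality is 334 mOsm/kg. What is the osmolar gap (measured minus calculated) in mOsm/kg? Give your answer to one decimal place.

Calculated osmolality = 2·Na + glucose/18 + urea
= 2·137 + 90/18 + 7.1
= 274 + 5 + 7.10
= 286.1 mOsm/kg ≈ 286.1 mOsm/kg
Osmolar gap = measured − calculated = 334 − 286.1 = 47.9 mOsm/kg

47.9 mOsm/kg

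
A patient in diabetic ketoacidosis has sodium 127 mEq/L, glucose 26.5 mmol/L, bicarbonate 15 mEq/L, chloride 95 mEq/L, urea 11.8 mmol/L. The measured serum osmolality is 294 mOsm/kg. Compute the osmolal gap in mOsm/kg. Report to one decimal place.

1.7 mOsm/kg

Calculated osmolality = 2·Na + glucose + urea
= 2·127 + 26.5 + 11.8
= 254 + 26.50 + 11.80
= 292.3 mOsm/kg ≈ 292.3 mOsm/kg
Osmolar gap = measured − calculated = 294 − 292.3 = 1.7 mOsm/kg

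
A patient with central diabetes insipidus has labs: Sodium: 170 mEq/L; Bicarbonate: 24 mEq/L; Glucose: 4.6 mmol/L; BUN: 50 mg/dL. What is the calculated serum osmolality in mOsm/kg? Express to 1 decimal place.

362.5 mOsm/kg

Calculated osmolality = 2·Na + glucose + BUN/2.8
= 2·170 + 4.6 + 50/2.8
= 340 + 4.60 + 17.86
= 362.46 mOsm/kg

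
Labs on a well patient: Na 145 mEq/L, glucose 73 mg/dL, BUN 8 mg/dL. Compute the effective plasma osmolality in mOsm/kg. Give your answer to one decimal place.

294.1 mOsm/kg

Effective osmolality excludes urea (freely permeant across cell membranes):
2·Na + glucose/18
= 2·145 + 73/18
= 290 + 4.06
= 294.06 mOsm/kg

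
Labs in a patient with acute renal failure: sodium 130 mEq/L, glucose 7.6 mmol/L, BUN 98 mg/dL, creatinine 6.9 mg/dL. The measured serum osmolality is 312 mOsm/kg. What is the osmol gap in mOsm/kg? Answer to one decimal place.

9.4 mOsm/kg

Calculated osmolality = 2·Na + glucose + BUN/2.8
= 2·130 + 7.6 + 98/2.8
= 260 + 7.60 + 35
= 302.6 mOsm/kg ≈ 302.6 mOsm/kg
Osmolar gap = measured − calculated = 312 − 302.6 = 9.4 mOsm/kg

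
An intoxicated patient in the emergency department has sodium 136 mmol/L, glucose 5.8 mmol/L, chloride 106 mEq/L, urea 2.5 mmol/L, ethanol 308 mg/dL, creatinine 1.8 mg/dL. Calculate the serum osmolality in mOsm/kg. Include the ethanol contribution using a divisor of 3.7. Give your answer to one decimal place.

Calculated osmolality = 2·Na + glucose + urea + ethanol/3.7
= 2·136 + 5.8 + 2.5 + 308/3.7
= 272 + 5.80 + 2.50 + 83.24
= 363.54 mOsm/kg

363.5 mOsm/kg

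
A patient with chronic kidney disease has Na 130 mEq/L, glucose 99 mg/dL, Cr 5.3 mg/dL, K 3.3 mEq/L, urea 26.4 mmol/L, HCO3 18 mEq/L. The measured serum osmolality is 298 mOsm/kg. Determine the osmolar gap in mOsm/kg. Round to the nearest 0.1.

Calculated osmolality = 2·Na + glucose/18 + urea
= 2·130 + 99/18 + 26.4
= 260 + 5.50 + 26.40
= 291.9 mOsm/kg ≈ 291.9 mOsm/kg
Osmolar gap = measured − calculated = 298 − 291.9 = 6.1 mOsm/kg

6.1 mOsm/kg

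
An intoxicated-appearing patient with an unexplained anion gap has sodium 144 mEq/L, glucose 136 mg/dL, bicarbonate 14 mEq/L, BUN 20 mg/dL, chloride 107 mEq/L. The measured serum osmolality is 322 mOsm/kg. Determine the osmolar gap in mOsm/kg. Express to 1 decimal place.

Calculated osmolality = 2·Na + glucose/18 + BUN/2.8
= 2·144 + 136/18 + 20/2.8
= 288 + 7.56 + 7.14
= 302.7 mOsm/kg ≈ 302.7 mOsm/kg
Osmolar gap = measured − calculated = 322 − 302.7 = 19.3 mOsm/kg

19.3 mOsm/kg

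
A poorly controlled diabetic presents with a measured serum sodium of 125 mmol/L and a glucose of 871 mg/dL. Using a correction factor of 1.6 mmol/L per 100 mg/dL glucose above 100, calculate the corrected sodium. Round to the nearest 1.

Corrected Na = measured Na + 1.6 · (glucose − 100)/100
= 125 + 1.6 · (871 − 100)/100
= 125 + 12.3
= 137.3 mmol/L

137 mmol/L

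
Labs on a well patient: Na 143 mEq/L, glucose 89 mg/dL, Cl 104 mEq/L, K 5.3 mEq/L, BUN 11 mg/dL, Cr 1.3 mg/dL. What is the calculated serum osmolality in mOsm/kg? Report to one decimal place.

294.9 mOsm/kg

Calculated osmolality = 2·Na + glucose/18 + BUN/2.8
= 2·143 + 89/18 + 11/2.8
= 286 + 4.94 + 3.93
= 294.87 mOsm/kg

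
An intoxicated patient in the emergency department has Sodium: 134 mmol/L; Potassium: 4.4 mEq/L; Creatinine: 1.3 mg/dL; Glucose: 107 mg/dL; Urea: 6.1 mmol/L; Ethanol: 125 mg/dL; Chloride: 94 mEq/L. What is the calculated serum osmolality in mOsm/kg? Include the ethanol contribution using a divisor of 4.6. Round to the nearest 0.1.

Calculated osmolality = 2·Na + glucose/18 + urea + ethanol/4.6
= 2·134 + 107/18 + 6.1 + 125/4.6
= 268 + 5.94 + 6.10 + 27.17
= 307.21 mOsm/kg

307.2 mOsm/kg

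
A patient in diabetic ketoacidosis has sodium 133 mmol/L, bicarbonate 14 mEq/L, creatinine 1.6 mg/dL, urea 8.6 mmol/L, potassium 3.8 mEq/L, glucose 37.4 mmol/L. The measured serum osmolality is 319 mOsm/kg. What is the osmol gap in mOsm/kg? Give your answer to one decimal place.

7.0 mOsm/kg

Calculated osmolality = 2·Na + glucose + urea
= 2·133 + 37.4 + 8.6
= 266 + 37.40 + 8.60
= 312 mOsm/kg ≈ 312.0 mOsm/kg
Osmolar gap = measured − calculated = 319 − 312.0 = 7.0 mOsm/kg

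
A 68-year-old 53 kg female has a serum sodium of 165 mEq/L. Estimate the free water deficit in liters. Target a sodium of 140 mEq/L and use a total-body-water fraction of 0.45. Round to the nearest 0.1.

4.3 L

TBW = 0.45 · 53 = 23.85 L
Free water deficit = TBW · (Na/140 − 1)
= 23.85 · (165/140 − 1)
= 23.85 · 0.1786
= 4.26 L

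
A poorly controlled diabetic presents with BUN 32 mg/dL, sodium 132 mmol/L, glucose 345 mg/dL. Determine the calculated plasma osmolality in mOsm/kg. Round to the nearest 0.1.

294.6 mOsm/kg

Calculated osmolality = 2·Na + glucose/18 + BUN/2.8
= 2·132 + 345/18 + 32/2.8
= 264 + 19.17 + 11.43
= 294.6 mOsm/kg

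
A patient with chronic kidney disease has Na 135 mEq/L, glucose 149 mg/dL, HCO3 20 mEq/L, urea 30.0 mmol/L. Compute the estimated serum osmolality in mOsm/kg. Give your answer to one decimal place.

Calculated osmolality = 2·Na + glucose/18 + urea
= 2·135 + 149/18 + 30
= 270 + 8.28 + 30
= 308.28 mOsm/kg

308.3 mOsm/kg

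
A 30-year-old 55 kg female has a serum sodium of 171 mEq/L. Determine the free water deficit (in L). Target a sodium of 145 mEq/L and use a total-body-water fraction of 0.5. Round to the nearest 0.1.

TBW = 0.5 · 55 = 27.5 L
Free water deficit = TBW · (Na/145 − 1)
= 27.5 · (171/145 − 1)
= 27.5 · 0.1793
= 4.93 L

4.9 L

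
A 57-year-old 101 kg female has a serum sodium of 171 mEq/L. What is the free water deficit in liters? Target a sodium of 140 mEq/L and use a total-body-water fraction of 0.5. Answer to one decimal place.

TBW = 0.5 · 101 = 50.5 L
Free water deficit = TBW · (Na/140 − 1)
= 50.5 · (171/140 − 1)
= 50.5 · 0.2214
= 11.18 L

11.2 L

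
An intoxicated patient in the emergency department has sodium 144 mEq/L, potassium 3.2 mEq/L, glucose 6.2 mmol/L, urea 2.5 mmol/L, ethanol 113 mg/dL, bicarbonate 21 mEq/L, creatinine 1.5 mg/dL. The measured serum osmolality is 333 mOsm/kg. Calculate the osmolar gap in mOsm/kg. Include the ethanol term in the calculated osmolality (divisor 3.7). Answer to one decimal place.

Calculated osmolality = 2·Na + glucose + urea + ethanol/3.7
= 2·144 + 6.2 + 2.5 + 113/3.7
= 288 + 6.20 + 2.50 + 30.54
= 327.24 mOsm/kg ≈ 327.2 mOsm/kg
Osmolar gap = measured − calculated = 333 − 327.2 = 5.8 mOsm/kg

5.8 mOsm/kg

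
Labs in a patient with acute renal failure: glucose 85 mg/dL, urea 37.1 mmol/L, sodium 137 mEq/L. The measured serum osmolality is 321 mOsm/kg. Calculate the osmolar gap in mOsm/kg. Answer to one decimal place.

Calculated osmolality = 2·Na + glucose/18 + urea
= 2·137 + 85/18 + 37.1
= 274 + 4.72 + 37.10
= 315.82 mOsm/kg ≈ 315.8 mOsm/kg
Osmolar gap = measured − calculated = 321 − 315.8 = 5.2 mOsm/kg

5.2 mOsm/kg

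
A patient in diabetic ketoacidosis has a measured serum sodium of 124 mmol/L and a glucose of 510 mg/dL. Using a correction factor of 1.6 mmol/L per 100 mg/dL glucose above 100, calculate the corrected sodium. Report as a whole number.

Corrected Na = measured Na + 1.6 · (glucose − 100)/100
= 124 + 1.6 · (510 − 100)/100
= 124 + 6.6
= 130.6 mmol/L

131 mmol/L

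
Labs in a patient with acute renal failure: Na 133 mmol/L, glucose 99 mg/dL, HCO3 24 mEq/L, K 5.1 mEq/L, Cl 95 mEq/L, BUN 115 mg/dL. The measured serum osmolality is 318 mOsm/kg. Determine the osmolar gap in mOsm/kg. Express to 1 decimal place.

Calculated osmolality = 2·Na + glucose/18 + BUN/2.8
= 2·133 + 99/18 + 115/2.8
= 266 + 5.50 + 41.07
= 312.57 mOsm/kg ≈ 312.6 mOsm/kg
Osmolar gap = measured − calculated = 318 − 312.6 = 5.4 mOsm/kg

5.4 mOsm/kg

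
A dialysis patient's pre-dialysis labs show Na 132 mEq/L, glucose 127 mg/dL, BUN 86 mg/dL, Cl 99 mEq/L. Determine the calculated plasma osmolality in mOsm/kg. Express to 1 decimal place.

Calculated osmolality = 2·Na + glucose/18 + BUN/2.8
= 2·132 + 127/18 + 86/2.8
= 264 + 7.06 + 30.71
= 301.77 mOsm/kg

301.8 mOsm/kg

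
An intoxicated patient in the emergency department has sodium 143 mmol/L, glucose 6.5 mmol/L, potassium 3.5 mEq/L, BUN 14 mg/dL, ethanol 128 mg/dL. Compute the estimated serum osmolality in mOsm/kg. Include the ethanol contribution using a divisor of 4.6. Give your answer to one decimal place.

325.3 mOsm/kg

Calculated osmolality = 2·Na + glucose + BUN/2.8 + ethanol/4.6
= 2·143 + 6.5 + 14/2.8 + 128/4.6
= 286 + 6.50 + 5 + 27.83
= 325.33 mOsm/kg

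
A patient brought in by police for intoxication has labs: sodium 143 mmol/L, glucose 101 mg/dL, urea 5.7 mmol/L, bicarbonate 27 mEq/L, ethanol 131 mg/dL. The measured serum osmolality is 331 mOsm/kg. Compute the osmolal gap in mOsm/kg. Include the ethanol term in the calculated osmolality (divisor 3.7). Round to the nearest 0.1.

Calculated osmolality = 2·Na + glucose/18 + urea + ethanol/3.7
= 2·143 + 101/18 + 5.7 + 131/3.7
= 286 + 5.61 + 5.70 + 35.41
= 332.72 mOsm/kg ≈ 332.7 mOsm/kg
Osmolar gap = measured − calculated = 331 − 332.7 = -1.7 mOsm/kg

-1.7 mOsm/kg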